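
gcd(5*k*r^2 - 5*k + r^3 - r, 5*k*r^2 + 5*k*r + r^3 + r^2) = 5*k*r + 5*k + r^2 + r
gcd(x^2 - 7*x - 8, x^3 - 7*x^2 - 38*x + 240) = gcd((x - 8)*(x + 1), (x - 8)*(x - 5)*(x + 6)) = x - 8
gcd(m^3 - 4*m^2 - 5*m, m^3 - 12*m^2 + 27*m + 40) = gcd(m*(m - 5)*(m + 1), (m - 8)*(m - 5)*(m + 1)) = m^2 - 4*m - 5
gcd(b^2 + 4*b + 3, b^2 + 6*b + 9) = b + 3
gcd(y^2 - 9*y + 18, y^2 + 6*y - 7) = 1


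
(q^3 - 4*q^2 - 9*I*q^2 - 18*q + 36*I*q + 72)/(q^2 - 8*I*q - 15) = (q^2 + q*(-4 - 6*I) + 24*I)/(q - 5*I)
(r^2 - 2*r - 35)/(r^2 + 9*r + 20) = (r - 7)/(r + 4)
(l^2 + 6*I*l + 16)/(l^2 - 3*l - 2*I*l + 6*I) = (l + 8*I)/(l - 3)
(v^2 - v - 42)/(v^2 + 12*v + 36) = (v - 7)/(v + 6)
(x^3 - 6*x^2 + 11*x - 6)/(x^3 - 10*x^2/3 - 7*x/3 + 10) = 3*(x - 1)/(3*x + 5)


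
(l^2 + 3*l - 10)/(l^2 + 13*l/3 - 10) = 3*(l^2 + 3*l - 10)/(3*l^2 + 13*l - 30)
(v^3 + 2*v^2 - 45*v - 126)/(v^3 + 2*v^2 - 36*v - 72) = (v^2 - 4*v - 21)/(v^2 - 4*v - 12)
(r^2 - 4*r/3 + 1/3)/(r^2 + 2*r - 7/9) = 3*(r - 1)/(3*r + 7)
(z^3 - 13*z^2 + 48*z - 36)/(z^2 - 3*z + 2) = (z^2 - 12*z + 36)/(z - 2)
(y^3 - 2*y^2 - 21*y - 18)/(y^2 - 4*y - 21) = (y^2 - 5*y - 6)/(y - 7)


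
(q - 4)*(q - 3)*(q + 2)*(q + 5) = q^4 - 27*q^2 + 14*q + 120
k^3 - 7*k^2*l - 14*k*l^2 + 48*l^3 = (k - 8*l)*(k - 2*l)*(k + 3*l)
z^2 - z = z*(z - 1)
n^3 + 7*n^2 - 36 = (n - 2)*(n + 3)*(n + 6)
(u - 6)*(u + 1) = u^2 - 5*u - 6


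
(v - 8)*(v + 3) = v^2 - 5*v - 24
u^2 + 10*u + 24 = (u + 4)*(u + 6)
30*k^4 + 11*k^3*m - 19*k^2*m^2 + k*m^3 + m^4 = (-3*k + m)*(-2*k + m)*(k + m)*(5*k + m)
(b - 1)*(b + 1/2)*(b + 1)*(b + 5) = b^4 + 11*b^3/2 + 3*b^2/2 - 11*b/2 - 5/2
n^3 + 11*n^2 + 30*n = n*(n + 5)*(n + 6)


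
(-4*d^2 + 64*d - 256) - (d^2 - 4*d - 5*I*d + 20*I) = -5*d^2 + 68*d + 5*I*d - 256 - 20*I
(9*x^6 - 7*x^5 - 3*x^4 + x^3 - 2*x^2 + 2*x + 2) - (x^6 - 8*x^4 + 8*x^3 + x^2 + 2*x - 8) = 8*x^6 - 7*x^5 + 5*x^4 - 7*x^3 - 3*x^2 + 10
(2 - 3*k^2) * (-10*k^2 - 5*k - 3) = 30*k^4 + 15*k^3 - 11*k^2 - 10*k - 6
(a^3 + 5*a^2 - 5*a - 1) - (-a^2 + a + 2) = a^3 + 6*a^2 - 6*a - 3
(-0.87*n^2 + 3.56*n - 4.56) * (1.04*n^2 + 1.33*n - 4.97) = -0.9048*n^4 + 2.5453*n^3 + 4.3163*n^2 - 23.758*n + 22.6632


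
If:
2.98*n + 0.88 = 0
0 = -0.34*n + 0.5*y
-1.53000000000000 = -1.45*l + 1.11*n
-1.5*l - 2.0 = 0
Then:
No Solution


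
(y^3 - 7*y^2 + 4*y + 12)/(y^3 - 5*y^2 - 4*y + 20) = (y^2 - 5*y - 6)/(y^2 - 3*y - 10)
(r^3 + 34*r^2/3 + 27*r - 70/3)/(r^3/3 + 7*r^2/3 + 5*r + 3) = (3*r^3 + 34*r^2 + 81*r - 70)/(r^3 + 7*r^2 + 15*r + 9)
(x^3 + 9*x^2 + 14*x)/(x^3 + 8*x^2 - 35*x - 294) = x*(x + 2)/(x^2 + x - 42)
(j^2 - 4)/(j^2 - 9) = (j^2 - 4)/(j^2 - 9)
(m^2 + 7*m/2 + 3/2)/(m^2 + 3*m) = (m + 1/2)/m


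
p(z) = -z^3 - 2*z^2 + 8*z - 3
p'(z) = -3*z^2 - 4*z + 8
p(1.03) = 2.03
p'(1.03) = 0.70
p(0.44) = 0.05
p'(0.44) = 5.66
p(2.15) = -4.98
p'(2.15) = -14.47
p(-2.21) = -19.65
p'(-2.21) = 2.19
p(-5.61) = 65.73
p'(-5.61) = -63.98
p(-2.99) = -18.07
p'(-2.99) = -6.86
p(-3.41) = -13.88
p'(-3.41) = -13.24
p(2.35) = -8.22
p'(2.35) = -17.97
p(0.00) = -3.00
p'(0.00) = 8.00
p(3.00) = -24.00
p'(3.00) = -31.00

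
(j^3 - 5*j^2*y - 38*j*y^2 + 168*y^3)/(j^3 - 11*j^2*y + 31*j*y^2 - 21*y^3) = (j^2 + 2*j*y - 24*y^2)/(j^2 - 4*j*y + 3*y^2)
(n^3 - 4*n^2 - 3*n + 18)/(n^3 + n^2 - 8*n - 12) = (n - 3)/(n + 2)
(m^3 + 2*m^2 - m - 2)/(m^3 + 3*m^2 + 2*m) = (m - 1)/m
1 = 1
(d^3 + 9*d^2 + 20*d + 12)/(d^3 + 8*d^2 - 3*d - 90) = (d^2 + 3*d + 2)/(d^2 + 2*d - 15)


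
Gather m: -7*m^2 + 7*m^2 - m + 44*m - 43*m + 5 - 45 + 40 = 0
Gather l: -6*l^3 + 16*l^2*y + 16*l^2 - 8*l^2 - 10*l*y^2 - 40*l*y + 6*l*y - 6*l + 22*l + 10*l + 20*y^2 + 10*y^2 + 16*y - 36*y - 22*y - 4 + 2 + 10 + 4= -6*l^3 + l^2*(16*y + 8) + l*(-10*y^2 - 34*y + 26) + 30*y^2 - 42*y + 12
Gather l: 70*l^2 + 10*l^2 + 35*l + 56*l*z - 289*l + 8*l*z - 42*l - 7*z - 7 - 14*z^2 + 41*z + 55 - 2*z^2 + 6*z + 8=80*l^2 + l*(64*z - 296) - 16*z^2 + 40*z + 56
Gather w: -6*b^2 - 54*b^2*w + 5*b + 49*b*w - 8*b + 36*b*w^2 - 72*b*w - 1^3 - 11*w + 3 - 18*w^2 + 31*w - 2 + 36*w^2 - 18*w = -6*b^2 - 3*b + w^2*(36*b + 18) + w*(-54*b^2 - 23*b + 2)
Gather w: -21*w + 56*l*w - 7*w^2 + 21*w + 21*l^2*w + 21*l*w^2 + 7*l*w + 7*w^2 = 21*l*w^2 + w*(21*l^2 + 63*l)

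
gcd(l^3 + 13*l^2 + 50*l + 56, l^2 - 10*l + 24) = 1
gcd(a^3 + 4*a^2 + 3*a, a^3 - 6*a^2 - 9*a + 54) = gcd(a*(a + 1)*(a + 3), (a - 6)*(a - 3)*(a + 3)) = a + 3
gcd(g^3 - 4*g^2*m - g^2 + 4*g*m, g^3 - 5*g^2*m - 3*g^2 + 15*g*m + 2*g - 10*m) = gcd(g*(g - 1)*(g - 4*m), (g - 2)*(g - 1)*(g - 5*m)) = g - 1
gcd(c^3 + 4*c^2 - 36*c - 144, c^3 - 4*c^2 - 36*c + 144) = c^2 - 36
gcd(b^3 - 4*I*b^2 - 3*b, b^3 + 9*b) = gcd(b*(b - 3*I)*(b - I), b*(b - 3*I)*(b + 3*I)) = b^2 - 3*I*b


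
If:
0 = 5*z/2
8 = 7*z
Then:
No Solution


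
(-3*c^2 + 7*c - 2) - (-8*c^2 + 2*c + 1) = 5*c^2 + 5*c - 3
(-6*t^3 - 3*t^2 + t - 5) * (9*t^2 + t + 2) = -54*t^5 - 33*t^4 - 6*t^3 - 50*t^2 - 3*t - 10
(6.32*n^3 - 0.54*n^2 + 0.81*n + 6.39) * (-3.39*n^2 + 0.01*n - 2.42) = -21.4248*n^5 + 1.8938*n^4 - 18.0457*n^3 - 20.3472*n^2 - 1.8963*n - 15.4638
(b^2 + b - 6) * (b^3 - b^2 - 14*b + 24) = b^5 - 21*b^3 + 16*b^2 + 108*b - 144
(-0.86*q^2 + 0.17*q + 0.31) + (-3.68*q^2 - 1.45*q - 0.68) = -4.54*q^2 - 1.28*q - 0.37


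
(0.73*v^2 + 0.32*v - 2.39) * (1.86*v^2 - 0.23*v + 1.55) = 1.3578*v^4 + 0.4273*v^3 - 3.3875*v^2 + 1.0457*v - 3.7045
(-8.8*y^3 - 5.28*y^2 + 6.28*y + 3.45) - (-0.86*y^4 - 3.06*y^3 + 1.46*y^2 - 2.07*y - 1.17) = 0.86*y^4 - 5.74*y^3 - 6.74*y^2 + 8.35*y + 4.62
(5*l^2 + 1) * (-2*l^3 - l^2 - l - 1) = -10*l^5 - 5*l^4 - 7*l^3 - 6*l^2 - l - 1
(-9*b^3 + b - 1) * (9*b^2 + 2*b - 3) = -81*b^5 - 18*b^4 + 36*b^3 - 7*b^2 - 5*b + 3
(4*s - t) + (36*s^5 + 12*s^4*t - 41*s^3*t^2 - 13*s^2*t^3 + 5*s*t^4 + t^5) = 36*s^5 + 12*s^4*t - 41*s^3*t^2 - 13*s^2*t^3 + 5*s*t^4 + 4*s + t^5 - t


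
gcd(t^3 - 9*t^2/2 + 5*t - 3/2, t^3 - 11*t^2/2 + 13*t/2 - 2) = t^2 - 3*t/2 + 1/2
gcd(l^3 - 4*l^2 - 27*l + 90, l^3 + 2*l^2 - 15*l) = l^2 + 2*l - 15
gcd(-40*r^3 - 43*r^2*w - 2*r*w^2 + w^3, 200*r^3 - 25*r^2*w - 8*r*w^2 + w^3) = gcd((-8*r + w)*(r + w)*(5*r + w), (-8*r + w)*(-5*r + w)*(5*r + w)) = 40*r^2 + 3*r*w - w^2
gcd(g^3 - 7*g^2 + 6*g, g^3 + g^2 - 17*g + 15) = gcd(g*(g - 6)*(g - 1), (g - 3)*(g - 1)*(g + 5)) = g - 1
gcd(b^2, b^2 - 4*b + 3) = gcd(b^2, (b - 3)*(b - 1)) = 1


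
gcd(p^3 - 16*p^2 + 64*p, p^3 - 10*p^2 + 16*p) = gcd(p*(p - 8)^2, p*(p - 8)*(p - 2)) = p^2 - 8*p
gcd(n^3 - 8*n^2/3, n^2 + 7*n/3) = n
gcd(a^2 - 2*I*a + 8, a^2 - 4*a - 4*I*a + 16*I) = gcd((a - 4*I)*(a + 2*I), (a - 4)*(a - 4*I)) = a - 4*I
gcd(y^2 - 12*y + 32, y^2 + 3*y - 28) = y - 4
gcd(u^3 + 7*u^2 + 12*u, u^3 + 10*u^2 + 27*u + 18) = u + 3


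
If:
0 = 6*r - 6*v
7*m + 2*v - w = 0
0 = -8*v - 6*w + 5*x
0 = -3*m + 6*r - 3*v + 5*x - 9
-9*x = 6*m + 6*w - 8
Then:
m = -620/2427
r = 667/809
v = 667/809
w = -338/2427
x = 932/809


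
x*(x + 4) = x^2 + 4*x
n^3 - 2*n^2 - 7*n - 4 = (n - 4)*(n + 1)^2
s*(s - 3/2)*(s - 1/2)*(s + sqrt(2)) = s^4 - 2*s^3 + sqrt(2)*s^3 - 2*sqrt(2)*s^2 + 3*s^2/4 + 3*sqrt(2)*s/4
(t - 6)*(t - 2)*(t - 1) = t^3 - 9*t^2 + 20*t - 12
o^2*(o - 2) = o^3 - 2*o^2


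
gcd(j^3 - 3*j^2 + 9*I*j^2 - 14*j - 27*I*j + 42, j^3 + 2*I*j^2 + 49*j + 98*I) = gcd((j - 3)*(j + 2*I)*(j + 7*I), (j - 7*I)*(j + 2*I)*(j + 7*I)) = j^2 + 9*I*j - 14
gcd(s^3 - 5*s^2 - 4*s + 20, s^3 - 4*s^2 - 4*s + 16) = s^2 - 4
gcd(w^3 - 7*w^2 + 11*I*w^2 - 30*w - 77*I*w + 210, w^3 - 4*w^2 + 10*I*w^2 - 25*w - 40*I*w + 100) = w + 5*I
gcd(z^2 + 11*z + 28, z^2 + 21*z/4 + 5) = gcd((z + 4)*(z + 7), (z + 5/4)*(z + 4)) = z + 4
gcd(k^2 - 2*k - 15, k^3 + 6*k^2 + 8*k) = 1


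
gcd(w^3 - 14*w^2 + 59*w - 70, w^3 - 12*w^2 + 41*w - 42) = w^2 - 9*w + 14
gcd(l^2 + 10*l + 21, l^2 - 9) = l + 3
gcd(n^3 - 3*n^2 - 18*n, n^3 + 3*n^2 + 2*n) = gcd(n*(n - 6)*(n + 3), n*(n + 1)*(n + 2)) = n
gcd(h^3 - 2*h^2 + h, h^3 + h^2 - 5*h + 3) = h^2 - 2*h + 1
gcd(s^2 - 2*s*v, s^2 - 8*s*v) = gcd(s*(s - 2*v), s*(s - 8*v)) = s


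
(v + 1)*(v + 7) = v^2 + 8*v + 7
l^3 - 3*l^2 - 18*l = l*(l - 6)*(l + 3)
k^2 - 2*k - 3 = (k - 3)*(k + 1)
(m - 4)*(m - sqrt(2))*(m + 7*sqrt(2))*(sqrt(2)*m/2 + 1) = sqrt(2)*m^4/2 - 2*sqrt(2)*m^3 + 7*m^3 - 28*m^2 - sqrt(2)*m^2 - 14*m + 4*sqrt(2)*m + 56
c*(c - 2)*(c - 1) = c^3 - 3*c^2 + 2*c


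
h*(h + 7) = h^2 + 7*h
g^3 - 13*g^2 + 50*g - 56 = (g - 7)*(g - 4)*(g - 2)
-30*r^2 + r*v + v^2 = (-5*r + v)*(6*r + v)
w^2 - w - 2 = (w - 2)*(w + 1)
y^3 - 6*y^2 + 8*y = y*(y - 4)*(y - 2)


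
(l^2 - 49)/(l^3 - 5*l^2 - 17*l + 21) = (l + 7)/(l^2 + 2*l - 3)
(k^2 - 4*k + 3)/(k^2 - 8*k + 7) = (k - 3)/(k - 7)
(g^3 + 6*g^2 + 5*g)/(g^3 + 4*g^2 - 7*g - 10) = g/(g - 2)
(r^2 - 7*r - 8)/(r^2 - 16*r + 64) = (r + 1)/(r - 8)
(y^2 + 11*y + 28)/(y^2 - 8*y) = (y^2 + 11*y + 28)/(y*(y - 8))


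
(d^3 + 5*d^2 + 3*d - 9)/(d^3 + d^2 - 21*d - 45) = (d - 1)/(d - 5)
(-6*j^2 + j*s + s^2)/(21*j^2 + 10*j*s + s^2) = (-2*j + s)/(7*j + s)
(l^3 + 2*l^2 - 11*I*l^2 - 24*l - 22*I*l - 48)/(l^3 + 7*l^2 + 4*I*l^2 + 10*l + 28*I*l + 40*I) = (l^2 - 11*I*l - 24)/(l^2 + l*(5 + 4*I) + 20*I)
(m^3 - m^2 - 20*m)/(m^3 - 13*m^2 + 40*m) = (m + 4)/(m - 8)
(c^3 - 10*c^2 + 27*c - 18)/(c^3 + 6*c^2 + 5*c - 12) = (c^2 - 9*c + 18)/(c^2 + 7*c + 12)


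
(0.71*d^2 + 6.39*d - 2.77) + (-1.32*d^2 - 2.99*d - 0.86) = -0.61*d^2 + 3.4*d - 3.63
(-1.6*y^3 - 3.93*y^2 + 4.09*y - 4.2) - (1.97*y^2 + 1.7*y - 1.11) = -1.6*y^3 - 5.9*y^2 + 2.39*y - 3.09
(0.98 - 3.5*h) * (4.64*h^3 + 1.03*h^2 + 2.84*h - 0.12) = -16.24*h^4 + 0.942199999999999*h^3 - 8.9306*h^2 + 3.2032*h - 0.1176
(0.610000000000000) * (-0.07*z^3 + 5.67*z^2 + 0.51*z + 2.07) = -0.0427*z^3 + 3.4587*z^2 + 0.3111*z + 1.2627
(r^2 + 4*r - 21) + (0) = r^2 + 4*r - 21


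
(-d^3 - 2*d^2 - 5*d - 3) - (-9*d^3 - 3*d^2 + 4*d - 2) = 8*d^3 + d^2 - 9*d - 1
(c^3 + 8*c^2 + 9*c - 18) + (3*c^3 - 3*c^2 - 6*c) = 4*c^3 + 5*c^2 + 3*c - 18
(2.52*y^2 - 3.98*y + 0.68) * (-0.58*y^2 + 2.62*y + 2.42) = -1.4616*y^4 + 8.9108*y^3 - 4.7236*y^2 - 7.85*y + 1.6456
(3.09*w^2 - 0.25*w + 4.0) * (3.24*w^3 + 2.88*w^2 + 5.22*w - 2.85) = 10.0116*w^5 + 8.0892*w^4 + 28.3698*w^3 + 1.4085*w^2 + 21.5925*w - 11.4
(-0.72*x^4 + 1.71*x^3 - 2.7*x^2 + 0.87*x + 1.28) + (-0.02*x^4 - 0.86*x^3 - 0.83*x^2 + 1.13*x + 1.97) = -0.74*x^4 + 0.85*x^3 - 3.53*x^2 + 2.0*x + 3.25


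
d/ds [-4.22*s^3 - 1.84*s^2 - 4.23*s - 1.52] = -12.66*s^2 - 3.68*s - 4.23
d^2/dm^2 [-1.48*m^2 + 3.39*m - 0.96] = -2.96000000000000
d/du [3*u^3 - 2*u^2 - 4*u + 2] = 9*u^2 - 4*u - 4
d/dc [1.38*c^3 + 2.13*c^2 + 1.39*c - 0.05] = 4.14*c^2 + 4.26*c + 1.39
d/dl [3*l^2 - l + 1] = 6*l - 1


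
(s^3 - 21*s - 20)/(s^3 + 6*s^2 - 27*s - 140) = (s + 1)/(s + 7)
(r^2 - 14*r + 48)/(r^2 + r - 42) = (r - 8)/(r + 7)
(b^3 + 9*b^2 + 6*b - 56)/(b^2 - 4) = (b^2 + 11*b + 28)/(b + 2)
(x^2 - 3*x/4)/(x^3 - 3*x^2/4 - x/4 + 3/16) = 4*x/(4*x^2 - 1)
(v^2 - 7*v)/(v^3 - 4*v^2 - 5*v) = (7 - v)/(-v^2 + 4*v + 5)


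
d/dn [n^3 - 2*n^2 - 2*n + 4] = 3*n^2 - 4*n - 2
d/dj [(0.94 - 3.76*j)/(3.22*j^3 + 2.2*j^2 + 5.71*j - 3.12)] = (24.2144*j^3 - 0.808399999999999*j^2 - 4.136*j + 6.3638)/(10.3684*j^6 + 14.168*j^5 + 41.6124*j^4 + 5.0312*j^3 + 18.8761*j^2 - 35.6304*j + 9.7344)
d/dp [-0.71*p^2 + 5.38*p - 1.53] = 5.38 - 1.42*p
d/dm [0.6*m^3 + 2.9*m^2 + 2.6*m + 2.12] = 1.8*m^2 + 5.8*m + 2.6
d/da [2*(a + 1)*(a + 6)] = 4*a + 14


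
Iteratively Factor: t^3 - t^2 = (t)*(t^2 - t) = t*(t - 1)*(t)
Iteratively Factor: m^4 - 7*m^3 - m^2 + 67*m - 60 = (m - 5)*(m^3 - 2*m^2 - 11*m + 12) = (m - 5)*(m + 3)*(m^2 - 5*m + 4) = (m - 5)*(m - 1)*(m + 3)*(m - 4)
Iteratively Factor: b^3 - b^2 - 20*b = (b - 5)*(b^2 + 4*b) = b*(b - 5)*(b + 4)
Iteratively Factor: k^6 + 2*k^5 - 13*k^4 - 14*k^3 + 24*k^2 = (k)*(k^5 + 2*k^4 - 13*k^3 - 14*k^2 + 24*k) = k^2*(k^4 + 2*k^3 - 13*k^2 - 14*k + 24) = k^2*(k + 2)*(k^3 - 13*k + 12) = k^2*(k + 2)*(k + 4)*(k^2 - 4*k + 3) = k^2*(k - 3)*(k + 2)*(k + 4)*(k - 1)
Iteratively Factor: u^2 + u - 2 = (u - 1)*(u + 2)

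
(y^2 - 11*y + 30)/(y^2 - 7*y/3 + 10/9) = 9*(y^2 - 11*y + 30)/(9*y^2 - 21*y + 10)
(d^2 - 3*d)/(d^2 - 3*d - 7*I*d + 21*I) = d/(d - 7*I)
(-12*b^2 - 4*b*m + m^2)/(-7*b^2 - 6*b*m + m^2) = (12*b^2 + 4*b*m - m^2)/(7*b^2 + 6*b*m - m^2)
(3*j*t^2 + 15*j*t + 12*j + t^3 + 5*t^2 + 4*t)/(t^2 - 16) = (3*j*t + 3*j + t^2 + t)/(t - 4)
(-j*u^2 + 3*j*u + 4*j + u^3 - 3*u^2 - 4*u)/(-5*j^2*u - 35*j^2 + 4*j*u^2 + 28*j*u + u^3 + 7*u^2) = (u^2 - 3*u - 4)/(5*j*u + 35*j + u^2 + 7*u)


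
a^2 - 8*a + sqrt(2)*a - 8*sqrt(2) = (a - 8)*(a + sqrt(2))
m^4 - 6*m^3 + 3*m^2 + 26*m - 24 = (m - 4)*(m - 3)*(m - 1)*(m + 2)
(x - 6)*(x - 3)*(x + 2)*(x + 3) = x^4 - 4*x^3 - 21*x^2 + 36*x + 108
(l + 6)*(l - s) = l^2 - l*s + 6*l - 6*s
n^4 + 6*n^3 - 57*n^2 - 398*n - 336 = (n - 8)*(n + 1)*(n + 6)*(n + 7)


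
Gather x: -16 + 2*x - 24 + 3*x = 5*x - 40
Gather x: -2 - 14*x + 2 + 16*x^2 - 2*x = 16*x^2 - 16*x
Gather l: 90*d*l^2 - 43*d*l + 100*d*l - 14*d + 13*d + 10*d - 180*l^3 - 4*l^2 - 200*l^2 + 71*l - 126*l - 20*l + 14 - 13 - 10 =9*d - 180*l^3 + l^2*(90*d - 204) + l*(57*d - 75) - 9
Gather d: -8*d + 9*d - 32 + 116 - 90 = d - 6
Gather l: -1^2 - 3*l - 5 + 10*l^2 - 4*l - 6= 10*l^2 - 7*l - 12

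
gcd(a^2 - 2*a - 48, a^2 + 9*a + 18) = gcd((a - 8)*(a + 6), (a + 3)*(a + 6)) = a + 6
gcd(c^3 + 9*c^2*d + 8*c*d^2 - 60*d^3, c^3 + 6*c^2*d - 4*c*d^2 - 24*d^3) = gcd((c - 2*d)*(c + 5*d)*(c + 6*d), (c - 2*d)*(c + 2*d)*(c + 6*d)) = c^2 + 4*c*d - 12*d^2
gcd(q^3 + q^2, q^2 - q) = q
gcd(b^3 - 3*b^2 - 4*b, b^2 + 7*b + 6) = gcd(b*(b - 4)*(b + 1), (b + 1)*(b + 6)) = b + 1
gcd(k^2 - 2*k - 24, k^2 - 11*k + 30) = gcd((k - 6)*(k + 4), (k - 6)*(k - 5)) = k - 6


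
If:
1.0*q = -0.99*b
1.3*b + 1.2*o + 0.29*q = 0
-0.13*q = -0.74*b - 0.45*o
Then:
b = 0.00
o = 0.00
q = 0.00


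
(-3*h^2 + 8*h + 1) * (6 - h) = 3*h^3 - 26*h^2 + 47*h + 6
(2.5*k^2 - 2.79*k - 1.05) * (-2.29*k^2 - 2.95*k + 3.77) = -5.725*k^4 - 0.9859*k^3 + 20.06*k^2 - 7.4208*k - 3.9585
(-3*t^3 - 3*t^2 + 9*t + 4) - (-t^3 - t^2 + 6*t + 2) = -2*t^3 - 2*t^2 + 3*t + 2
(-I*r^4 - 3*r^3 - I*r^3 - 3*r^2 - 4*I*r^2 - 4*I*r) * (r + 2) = -I*r^5 - 3*r^4 - 3*I*r^4 - 9*r^3 - 6*I*r^3 - 6*r^2 - 12*I*r^2 - 8*I*r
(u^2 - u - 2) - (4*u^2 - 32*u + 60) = -3*u^2 + 31*u - 62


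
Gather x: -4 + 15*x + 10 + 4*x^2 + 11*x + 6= 4*x^2 + 26*x + 12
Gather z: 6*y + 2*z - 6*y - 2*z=0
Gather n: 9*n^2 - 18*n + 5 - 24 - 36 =9*n^2 - 18*n - 55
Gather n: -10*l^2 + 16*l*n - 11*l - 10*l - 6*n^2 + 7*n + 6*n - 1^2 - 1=-10*l^2 - 21*l - 6*n^2 + n*(16*l + 13) - 2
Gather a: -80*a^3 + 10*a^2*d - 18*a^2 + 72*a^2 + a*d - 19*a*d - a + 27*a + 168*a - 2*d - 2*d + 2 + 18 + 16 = -80*a^3 + a^2*(10*d + 54) + a*(194 - 18*d) - 4*d + 36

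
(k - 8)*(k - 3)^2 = k^3 - 14*k^2 + 57*k - 72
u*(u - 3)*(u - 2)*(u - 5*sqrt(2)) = u^4 - 5*sqrt(2)*u^3 - 5*u^3 + 6*u^2 + 25*sqrt(2)*u^2 - 30*sqrt(2)*u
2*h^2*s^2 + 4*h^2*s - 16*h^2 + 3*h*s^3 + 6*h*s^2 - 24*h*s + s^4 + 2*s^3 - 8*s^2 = (h + s)*(2*h + s)*(s - 2)*(s + 4)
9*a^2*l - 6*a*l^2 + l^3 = l*(-3*a + l)^2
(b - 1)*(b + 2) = b^2 + b - 2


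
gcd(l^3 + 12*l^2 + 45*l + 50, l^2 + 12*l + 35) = l + 5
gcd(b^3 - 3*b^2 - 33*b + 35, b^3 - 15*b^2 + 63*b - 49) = b^2 - 8*b + 7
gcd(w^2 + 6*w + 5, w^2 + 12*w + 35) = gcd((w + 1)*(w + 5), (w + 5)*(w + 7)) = w + 5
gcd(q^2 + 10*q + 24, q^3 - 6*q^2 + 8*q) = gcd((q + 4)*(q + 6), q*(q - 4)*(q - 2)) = 1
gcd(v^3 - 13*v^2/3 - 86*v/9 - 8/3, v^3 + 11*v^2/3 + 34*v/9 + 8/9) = v^2 + 5*v/3 + 4/9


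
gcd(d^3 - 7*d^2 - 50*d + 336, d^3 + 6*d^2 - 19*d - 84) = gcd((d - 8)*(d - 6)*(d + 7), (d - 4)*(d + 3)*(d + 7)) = d + 7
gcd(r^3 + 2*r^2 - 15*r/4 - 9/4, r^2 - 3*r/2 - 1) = r + 1/2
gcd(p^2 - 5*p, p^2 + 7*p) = p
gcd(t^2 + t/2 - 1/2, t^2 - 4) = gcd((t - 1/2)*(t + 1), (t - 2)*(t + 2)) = 1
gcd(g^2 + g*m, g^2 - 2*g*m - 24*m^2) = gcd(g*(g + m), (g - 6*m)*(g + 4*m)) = 1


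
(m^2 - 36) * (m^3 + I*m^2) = m^5 + I*m^4 - 36*m^3 - 36*I*m^2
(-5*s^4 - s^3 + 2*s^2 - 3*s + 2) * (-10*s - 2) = 50*s^5 + 20*s^4 - 18*s^3 + 26*s^2 - 14*s - 4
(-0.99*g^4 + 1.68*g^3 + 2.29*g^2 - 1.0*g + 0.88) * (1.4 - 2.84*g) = 2.8116*g^5 - 6.1572*g^4 - 4.1516*g^3 + 6.046*g^2 - 3.8992*g + 1.232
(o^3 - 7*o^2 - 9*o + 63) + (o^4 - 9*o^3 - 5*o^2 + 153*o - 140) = o^4 - 8*o^3 - 12*o^2 + 144*o - 77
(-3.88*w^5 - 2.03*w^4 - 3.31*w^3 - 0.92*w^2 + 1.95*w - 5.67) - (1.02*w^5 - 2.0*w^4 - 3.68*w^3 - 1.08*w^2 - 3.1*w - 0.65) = -4.9*w^5 - 0.0299999999999998*w^4 + 0.37*w^3 + 0.16*w^2 + 5.05*w - 5.02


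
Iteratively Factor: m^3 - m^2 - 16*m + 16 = (m - 1)*(m^2 - 16) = (m - 4)*(m - 1)*(m + 4)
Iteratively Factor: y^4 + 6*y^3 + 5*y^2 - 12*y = (y)*(y^3 + 6*y^2 + 5*y - 12) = y*(y + 3)*(y^2 + 3*y - 4) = y*(y + 3)*(y + 4)*(y - 1)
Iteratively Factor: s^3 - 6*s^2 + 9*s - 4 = (s - 4)*(s^2 - 2*s + 1) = (s - 4)*(s - 1)*(s - 1)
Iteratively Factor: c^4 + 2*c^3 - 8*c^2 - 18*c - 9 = (c + 1)*(c^3 + c^2 - 9*c - 9) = (c + 1)*(c + 3)*(c^2 - 2*c - 3) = (c + 1)^2*(c + 3)*(c - 3)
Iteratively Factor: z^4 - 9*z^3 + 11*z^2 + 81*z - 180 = (z - 4)*(z^3 - 5*z^2 - 9*z + 45) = (z - 4)*(z + 3)*(z^2 - 8*z + 15) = (z - 4)*(z - 3)*(z + 3)*(z - 5)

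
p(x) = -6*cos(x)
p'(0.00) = 0.00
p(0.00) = -6.00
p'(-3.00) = -0.85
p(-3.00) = 5.94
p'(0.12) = 0.72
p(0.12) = -5.96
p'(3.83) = -3.81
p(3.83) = 4.63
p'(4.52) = -5.89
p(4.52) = 1.15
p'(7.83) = 6.00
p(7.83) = -0.14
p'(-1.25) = -5.69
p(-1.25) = -1.89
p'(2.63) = 2.94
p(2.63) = 5.23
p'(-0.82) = -4.39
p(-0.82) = -4.09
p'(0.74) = 4.05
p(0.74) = -4.43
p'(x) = 6*sin(x)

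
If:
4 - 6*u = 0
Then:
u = 2/3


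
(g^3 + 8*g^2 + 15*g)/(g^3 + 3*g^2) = (g + 5)/g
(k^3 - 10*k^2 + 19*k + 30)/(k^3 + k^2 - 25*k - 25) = (k - 6)/(k + 5)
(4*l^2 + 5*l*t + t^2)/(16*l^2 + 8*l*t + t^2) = (l + t)/(4*l + t)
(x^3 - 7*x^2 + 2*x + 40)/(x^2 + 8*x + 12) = (x^2 - 9*x + 20)/(x + 6)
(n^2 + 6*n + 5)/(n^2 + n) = (n + 5)/n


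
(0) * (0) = 0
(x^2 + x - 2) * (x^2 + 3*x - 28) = x^4 + 4*x^3 - 27*x^2 - 34*x + 56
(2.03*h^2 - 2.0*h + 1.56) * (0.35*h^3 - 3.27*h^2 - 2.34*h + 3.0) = 0.7105*h^5 - 7.3381*h^4 + 2.3358*h^3 + 5.6688*h^2 - 9.6504*h + 4.68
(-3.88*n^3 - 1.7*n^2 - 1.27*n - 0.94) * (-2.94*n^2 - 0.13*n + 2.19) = 11.4072*n^5 + 5.5024*n^4 - 4.5424*n^3 - 0.7943*n^2 - 2.6591*n - 2.0586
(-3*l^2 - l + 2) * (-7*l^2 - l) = 21*l^4 + 10*l^3 - 13*l^2 - 2*l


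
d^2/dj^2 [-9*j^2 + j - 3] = -18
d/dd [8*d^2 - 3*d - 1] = 16*d - 3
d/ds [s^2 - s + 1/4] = 2*s - 1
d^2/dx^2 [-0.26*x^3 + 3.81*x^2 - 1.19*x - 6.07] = 7.62 - 1.56*x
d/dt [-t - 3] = -1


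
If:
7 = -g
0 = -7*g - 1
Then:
No Solution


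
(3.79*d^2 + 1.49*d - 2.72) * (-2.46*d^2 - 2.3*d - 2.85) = -9.3234*d^4 - 12.3824*d^3 - 7.5373*d^2 + 2.0095*d + 7.752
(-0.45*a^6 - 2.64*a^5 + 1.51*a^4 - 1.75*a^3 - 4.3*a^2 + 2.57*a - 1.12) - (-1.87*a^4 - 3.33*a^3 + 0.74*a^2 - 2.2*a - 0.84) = -0.45*a^6 - 2.64*a^5 + 3.38*a^4 + 1.58*a^3 - 5.04*a^2 + 4.77*a - 0.28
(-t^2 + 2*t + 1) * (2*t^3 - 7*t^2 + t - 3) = -2*t^5 + 11*t^4 - 13*t^3 - 2*t^2 - 5*t - 3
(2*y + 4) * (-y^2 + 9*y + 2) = -2*y^3 + 14*y^2 + 40*y + 8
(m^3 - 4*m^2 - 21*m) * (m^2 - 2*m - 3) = m^5 - 6*m^4 - 16*m^3 + 54*m^2 + 63*m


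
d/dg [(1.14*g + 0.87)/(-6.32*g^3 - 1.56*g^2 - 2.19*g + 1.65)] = (14.4096*g^3 + 18.2736*g^2 + 2.7144*g + 3.7863)/(39.9424*g^6 + 19.7184*g^5 + 30.1152*g^4 - 14.0232*g^3 - 0.3519*g^2 - 7.227*g + 2.7225)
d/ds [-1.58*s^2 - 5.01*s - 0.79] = -3.16*s - 5.01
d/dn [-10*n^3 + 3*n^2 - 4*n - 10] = -30*n^2 + 6*n - 4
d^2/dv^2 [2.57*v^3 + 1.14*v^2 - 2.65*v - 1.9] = 15.42*v + 2.28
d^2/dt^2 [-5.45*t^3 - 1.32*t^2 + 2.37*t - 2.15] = -32.7*t - 2.64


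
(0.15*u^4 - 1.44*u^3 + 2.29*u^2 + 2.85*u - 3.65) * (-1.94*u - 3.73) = -0.291*u^5 + 2.2341*u^4 + 0.9286*u^3 - 14.0707*u^2 - 3.5495*u + 13.6145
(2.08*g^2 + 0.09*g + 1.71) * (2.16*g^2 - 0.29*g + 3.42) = 4.4928*g^4 - 0.4088*g^3 + 10.7811*g^2 - 0.1881*g + 5.8482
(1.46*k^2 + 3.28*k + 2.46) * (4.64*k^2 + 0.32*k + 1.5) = 6.7744*k^4 + 15.6864*k^3 + 14.654*k^2 + 5.7072*k + 3.69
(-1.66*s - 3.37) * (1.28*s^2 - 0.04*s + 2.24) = -2.1248*s^3 - 4.2472*s^2 - 3.5836*s - 7.5488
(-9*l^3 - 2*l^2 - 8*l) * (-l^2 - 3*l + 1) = 9*l^5 + 29*l^4 + 5*l^3 + 22*l^2 - 8*l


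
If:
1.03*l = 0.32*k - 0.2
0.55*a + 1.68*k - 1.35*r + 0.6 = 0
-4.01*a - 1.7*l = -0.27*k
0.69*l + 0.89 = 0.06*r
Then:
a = 0.41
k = -5.15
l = -1.79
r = -5.79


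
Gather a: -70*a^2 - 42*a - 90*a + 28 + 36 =-70*a^2 - 132*a + 64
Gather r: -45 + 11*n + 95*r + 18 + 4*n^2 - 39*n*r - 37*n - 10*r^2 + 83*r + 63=4*n^2 - 26*n - 10*r^2 + r*(178 - 39*n) + 36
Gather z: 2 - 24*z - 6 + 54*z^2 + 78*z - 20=54*z^2 + 54*z - 24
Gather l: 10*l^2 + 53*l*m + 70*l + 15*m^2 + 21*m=10*l^2 + l*(53*m + 70) + 15*m^2 + 21*m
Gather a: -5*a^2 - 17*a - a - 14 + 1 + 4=-5*a^2 - 18*a - 9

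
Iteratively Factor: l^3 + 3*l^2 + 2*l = (l + 2)*(l^2 + l) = (l + 1)*(l + 2)*(l)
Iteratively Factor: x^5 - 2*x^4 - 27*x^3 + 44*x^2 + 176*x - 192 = (x - 4)*(x^4 + 2*x^3 - 19*x^2 - 32*x + 48) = (x - 4)*(x - 1)*(x^3 + 3*x^2 - 16*x - 48) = (x - 4)^2*(x - 1)*(x^2 + 7*x + 12) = (x - 4)^2*(x - 1)*(x + 3)*(x + 4)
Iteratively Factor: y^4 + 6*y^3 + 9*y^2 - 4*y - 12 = (y + 2)*(y^3 + 4*y^2 + y - 6) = (y - 1)*(y + 2)*(y^2 + 5*y + 6) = (y - 1)*(y + 2)*(y + 3)*(y + 2)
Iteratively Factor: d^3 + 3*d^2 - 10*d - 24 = (d + 2)*(d^2 + d - 12) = (d - 3)*(d + 2)*(d + 4)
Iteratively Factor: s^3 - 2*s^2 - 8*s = (s + 2)*(s^2 - 4*s) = (s - 4)*(s + 2)*(s)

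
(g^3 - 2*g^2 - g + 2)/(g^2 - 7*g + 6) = (g^2 - g - 2)/(g - 6)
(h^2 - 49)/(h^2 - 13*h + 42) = (h + 7)/(h - 6)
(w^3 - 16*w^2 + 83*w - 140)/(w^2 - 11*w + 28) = w - 5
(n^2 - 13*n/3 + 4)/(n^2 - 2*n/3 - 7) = (3*n - 4)/(3*n + 7)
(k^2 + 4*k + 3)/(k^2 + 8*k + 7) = (k + 3)/(k + 7)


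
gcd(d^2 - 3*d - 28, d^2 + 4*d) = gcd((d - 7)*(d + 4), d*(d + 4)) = d + 4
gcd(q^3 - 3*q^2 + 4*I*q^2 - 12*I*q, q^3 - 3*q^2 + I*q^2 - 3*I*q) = q^2 - 3*q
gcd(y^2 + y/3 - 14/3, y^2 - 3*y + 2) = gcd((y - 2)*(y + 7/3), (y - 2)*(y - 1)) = y - 2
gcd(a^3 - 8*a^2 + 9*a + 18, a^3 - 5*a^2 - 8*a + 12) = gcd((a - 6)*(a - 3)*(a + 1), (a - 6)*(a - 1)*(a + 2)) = a - 6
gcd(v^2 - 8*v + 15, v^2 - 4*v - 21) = 1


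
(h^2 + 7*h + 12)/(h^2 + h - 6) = (h + 4)/(h - 2)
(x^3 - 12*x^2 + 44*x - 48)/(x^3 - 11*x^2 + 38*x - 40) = (x - 6)/(x - 5)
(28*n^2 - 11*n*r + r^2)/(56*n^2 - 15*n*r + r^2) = (-4*n + r)/(-8*n + r)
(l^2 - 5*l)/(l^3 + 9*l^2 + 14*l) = (l - 5)/(l^2 + 9*l + 14)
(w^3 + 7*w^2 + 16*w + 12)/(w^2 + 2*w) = w + 5 + 6/w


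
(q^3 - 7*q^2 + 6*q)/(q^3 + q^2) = (q^2 - 7*q + 6)/(q*(q + 1))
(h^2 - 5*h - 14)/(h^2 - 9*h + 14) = (h + 2)/(h - 2)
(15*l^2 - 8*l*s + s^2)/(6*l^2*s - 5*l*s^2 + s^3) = (-5*l + s)/(s*(-2*l + s))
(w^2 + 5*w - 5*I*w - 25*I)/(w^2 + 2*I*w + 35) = (w + 5)/(w + 7*I)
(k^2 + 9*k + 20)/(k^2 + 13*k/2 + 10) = 2*(k + 5)/(2*k + 5)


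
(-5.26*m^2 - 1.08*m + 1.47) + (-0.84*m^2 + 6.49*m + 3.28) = -6.1*m^2 + 5.41*m + 4.75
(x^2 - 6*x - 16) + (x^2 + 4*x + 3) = 2*x^2 - 2*x - 13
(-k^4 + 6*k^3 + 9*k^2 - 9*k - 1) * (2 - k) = k^5 - 8*k^4 + 3*k^3 + 27*k^2 - 17*k - 2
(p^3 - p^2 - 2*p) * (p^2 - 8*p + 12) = p^5 - 9*p^4 + 18*p^3 + 4*p^2 - 24*p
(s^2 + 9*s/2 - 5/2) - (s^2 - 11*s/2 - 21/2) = 10*s + 8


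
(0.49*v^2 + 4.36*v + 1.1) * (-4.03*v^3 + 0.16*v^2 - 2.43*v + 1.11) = -1.9747*v^5 - 17.4924*v^4 - 4.9261*v^3 - 9.8749*v^2 + 2.1666*v + 1.221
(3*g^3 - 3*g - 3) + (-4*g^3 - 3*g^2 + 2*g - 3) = -g^3 - 3*g^2 - g - 6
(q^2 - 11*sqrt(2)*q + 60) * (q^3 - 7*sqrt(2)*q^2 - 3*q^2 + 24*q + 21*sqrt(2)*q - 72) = q^5 - 18*sqrt(2)*q^4 - 3*q^4 + 54*sqrt(2)*q^3 + 238*q^3 - 684*sqrt(2)*q^2 - 714*q^2 + 1440*q + 2052*sqrt(2)*q - 4320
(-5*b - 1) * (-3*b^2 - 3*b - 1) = 15*b^3 + 18*b^2 + 8*b + 1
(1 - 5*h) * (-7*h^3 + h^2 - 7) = 35*h^4 - 12*h^3 + h^2 + 35*h - 7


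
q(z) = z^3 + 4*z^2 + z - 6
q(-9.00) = -420.00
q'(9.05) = 319.11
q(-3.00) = 0.00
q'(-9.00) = 172.00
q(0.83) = -1.84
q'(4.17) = 86.53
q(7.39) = 623.42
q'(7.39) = 223.96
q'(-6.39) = 72.38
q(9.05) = 1071.88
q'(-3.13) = 5.35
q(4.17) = 140.24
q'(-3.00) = 4.00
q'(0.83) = 9.71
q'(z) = 3*z^2 + 8*z + 1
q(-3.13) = -0.61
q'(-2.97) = 3.70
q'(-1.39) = -4.32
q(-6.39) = -109.98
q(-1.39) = -2.35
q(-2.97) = 0.12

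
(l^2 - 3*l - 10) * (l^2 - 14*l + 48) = l^4 - 17*l^3 + 80*l^2 - 4*l - 480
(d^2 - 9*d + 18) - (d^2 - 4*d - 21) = 39 - 5*d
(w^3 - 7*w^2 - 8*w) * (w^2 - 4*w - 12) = w^5 - 11*w^4 + 8*w^3 + 116*w^2 + 96*w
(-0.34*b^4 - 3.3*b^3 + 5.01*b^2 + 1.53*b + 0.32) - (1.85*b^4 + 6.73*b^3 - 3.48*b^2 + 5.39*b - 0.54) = -2.19*b^4 - 10.03*b^3 + 8.49*b^2 - 3.86*b + 0.86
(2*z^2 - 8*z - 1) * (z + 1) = 2*z^3 - 6*z^2 - 9*z - 1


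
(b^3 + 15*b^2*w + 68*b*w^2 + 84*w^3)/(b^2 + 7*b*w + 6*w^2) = (b^2 + 9*b*w + 14*w^2)/(b + w)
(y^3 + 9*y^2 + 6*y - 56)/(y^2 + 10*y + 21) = (y^2 + 2*y - 8)/(y + 3)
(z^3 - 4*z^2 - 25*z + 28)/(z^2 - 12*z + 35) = (z^2 + 3*z - 4)/(z - 5)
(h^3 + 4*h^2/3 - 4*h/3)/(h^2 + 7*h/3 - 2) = h*(h + 2)/(h + 3)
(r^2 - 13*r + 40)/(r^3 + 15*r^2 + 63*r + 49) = (r^2 - 13*r + 40)/(r^3 + 15*r^2 + 63*r + 49)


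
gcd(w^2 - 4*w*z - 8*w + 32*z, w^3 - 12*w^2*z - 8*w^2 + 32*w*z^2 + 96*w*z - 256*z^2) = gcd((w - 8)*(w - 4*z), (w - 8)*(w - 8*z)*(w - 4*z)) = -w^2 + 4*w*z + 8*w - 32*z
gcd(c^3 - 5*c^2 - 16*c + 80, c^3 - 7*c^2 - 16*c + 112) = c^2 - 16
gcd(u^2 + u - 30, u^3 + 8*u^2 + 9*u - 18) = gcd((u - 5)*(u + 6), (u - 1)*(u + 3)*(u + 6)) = u + 6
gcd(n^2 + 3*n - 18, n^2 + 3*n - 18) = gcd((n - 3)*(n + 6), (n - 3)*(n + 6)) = n^2 + 3*n - 18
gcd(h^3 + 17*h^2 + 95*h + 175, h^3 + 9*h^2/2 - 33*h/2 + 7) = h + 7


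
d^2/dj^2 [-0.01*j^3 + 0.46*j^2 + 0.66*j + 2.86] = 0.92 - 0.06*j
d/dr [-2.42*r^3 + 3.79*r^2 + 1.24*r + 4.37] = -7.26*r^2 + 7.58*r + 1.24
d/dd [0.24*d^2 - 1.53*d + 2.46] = 0.48*d - 1.53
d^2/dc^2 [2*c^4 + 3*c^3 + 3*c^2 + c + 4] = 24*c^2 + 18*c + 6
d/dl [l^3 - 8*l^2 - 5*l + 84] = 3*l^2 - 16*l - 5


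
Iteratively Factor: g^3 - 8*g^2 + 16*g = (g - 4)*(g^2 - 4*g) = g*(g - 4)*(g - 4)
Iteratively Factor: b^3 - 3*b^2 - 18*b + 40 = (b + 4)*(b^2 - 7*b + 10) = (b - 2)*(b + 4)*(b - 5)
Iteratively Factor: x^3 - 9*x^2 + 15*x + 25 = (x - 5)*(x^2 - 4*x - 5) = (x - 5)^2*(x + 1)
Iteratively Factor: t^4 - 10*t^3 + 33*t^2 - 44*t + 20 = (t - 5)*(t^3 - 5*t^2 + 8*t - 4) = (t - 5)*(t - 2)*(t^2 - 3*t + 2) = (t - 5)*(t - 2)*(t - 1)*(t - 2)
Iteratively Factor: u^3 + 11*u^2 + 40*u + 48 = (u + 3)*(u^2 + 8*u + 16) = (u + 3)*(u + 4)*(u + 4)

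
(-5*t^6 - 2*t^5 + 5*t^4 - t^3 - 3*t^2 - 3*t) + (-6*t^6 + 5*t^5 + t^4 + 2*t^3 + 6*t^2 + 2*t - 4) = -11*t^6 + 3*t^5 + 6*t^4 + t^3 + 3*t^2 - t - 4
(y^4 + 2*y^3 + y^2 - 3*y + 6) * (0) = 0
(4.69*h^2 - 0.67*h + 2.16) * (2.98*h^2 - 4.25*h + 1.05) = 13.9762*h^4 - 21.9291*h^3 + 14.2088*h^2 - 9.8835*h + 2.268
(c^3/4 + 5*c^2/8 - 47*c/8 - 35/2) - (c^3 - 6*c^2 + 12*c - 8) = -3*c^3/4 + 53*c^2/8 - 143*c/8 - 19/2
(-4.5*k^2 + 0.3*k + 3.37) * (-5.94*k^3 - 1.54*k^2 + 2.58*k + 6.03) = 26.73*k^5 + 5.148*k^4 - 32.0898*k^3 - 31.5508*k^2 + 10.5036*k + 20.3211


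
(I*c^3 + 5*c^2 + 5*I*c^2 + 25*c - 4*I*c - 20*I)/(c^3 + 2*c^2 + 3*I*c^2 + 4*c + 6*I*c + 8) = (I*c^2 + c*(4 + 5*I) + 20)/(c^2 + c*(2 + 4*I) + 8*I)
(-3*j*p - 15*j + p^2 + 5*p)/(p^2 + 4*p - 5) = (-3*j + p)/(p - 1)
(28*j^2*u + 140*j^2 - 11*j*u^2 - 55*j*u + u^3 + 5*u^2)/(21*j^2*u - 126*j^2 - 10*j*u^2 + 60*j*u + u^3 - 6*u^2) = (-4*j*u - 20*j + u^2 + 5*u)/(-3*j*u + 18*j + u^2 - 6*u)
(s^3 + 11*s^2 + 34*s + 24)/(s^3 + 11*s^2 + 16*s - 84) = (s^2 + 5*s + 4)/(s^2 + 5*s - 14)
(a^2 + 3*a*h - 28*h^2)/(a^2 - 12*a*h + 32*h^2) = (a + 7*h)/(a - 8*h)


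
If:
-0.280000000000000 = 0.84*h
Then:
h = -0.33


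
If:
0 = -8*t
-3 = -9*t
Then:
No Solution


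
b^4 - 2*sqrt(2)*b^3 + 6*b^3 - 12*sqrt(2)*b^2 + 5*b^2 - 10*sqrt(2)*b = b*(b + 1)*(b + 5)*(b - 2*sqrt(2))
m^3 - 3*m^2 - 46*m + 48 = (m - 8)*(m - 1)*(m + 6)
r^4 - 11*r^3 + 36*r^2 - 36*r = r*(r - 6)*(r - 3)*(r - 2)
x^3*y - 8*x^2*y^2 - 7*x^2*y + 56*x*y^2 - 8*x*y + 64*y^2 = (x - 8)*(x - 8*y)*(x*y + y)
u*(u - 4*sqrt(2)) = u^2 - 4*sqrt(2)*u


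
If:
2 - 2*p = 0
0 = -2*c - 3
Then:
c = -3/2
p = 1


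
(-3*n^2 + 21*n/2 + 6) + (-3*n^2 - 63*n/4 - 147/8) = -6*n^2 - 21*n/4 - 99/8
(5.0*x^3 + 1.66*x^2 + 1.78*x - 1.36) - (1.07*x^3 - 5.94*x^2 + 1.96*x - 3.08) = 3.93*x^3 + 7.6*x^2 - 0.18*x + 1.72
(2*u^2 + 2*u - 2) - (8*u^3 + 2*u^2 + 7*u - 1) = -8*u^3 - 5*u - 1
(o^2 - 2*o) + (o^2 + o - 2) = 2*o^2 - o - 2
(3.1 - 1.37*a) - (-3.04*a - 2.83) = 1.67*a + 5.93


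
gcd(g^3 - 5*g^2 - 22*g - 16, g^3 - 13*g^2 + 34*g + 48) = g^2 - 7*g - 8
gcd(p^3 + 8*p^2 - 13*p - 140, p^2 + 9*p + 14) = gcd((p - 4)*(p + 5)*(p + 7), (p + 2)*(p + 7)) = p + 7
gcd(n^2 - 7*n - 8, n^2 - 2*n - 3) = n + 1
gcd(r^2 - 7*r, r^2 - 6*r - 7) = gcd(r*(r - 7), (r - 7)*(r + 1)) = r - 7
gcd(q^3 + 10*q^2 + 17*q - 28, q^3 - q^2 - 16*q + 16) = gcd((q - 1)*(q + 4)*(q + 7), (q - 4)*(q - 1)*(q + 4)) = q^2 + 3*q - 4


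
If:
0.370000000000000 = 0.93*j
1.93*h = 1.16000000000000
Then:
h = 0.60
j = 0.40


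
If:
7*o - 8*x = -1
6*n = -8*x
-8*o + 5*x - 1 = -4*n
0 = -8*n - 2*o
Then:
No Solution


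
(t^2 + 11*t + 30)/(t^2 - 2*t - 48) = (t + 5)/(t - 8)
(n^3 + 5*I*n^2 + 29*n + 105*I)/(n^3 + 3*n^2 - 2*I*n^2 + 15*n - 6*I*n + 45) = (n + 7*I)/(n + 3)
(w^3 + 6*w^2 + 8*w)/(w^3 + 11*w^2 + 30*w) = (w^2 + 6*w + 8)/(w^2 + 11*w + 30)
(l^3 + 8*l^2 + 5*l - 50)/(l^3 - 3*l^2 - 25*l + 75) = (l^2 + 3*l - 10)/(l^2 - 8*l + 15)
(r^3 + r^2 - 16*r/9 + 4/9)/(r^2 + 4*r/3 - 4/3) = r - 1/3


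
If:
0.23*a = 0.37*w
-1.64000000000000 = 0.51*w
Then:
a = -5.17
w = -3.22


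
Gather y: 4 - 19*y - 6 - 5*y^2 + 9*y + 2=-5*y^2 - 10*y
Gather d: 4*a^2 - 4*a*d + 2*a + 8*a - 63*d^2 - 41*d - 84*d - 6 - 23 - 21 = 4*a^2 + 10*a - 63*d^2 + d*(-4*a - 125) - 50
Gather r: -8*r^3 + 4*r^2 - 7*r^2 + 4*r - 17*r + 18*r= -8*r^3 - 3*r^2 + 5*r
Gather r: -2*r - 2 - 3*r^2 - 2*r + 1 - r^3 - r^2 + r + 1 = -r^3 - 4*r^2 - 3*r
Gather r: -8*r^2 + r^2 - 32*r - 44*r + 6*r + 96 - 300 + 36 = -7*r^2 - 70*r - 168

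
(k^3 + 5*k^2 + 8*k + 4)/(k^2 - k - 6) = (k^2 + 3*k + 2)/(k - 3)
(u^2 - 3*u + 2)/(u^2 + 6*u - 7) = (u - 2)/(u + 7)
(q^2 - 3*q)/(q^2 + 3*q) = (q - 3)/(q + 3)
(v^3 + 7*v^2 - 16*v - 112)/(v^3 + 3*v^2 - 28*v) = (v + 4)/v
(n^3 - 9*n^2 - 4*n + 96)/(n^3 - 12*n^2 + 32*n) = (n + 3)/n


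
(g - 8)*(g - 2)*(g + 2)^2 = g^4 - 6*g^3 - 20*g^2 + 24*g + 64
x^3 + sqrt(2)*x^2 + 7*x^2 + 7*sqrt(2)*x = x*(x + 7)*(x + sqrt(2))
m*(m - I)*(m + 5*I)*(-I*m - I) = -I*m^4 + 4*m^3 - I*m^3 + 4*m^2 - 5*I*m^2 - 5*I*m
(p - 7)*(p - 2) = p^2 - 9*p + 14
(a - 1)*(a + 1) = a^2 - 1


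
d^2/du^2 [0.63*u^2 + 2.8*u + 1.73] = 1.26000000000000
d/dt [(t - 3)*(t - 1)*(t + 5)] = 3*t^2 + 2*t - 17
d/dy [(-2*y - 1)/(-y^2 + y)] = (-2*y^2 - 2*y + 1)/(y^2*(y^2 - 2*y + 1))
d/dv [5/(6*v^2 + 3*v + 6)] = 5*(-4*v - 1)/(3*(2*v^2 + v + 2)^2)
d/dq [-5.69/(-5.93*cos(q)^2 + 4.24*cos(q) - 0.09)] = (67.4834*cos(q) - 24.1256)*sin(q)/(5.93*cos(q)^2 - 4.24*cos(q) + 0.09)^2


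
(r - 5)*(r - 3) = r^2 - 8*r + 15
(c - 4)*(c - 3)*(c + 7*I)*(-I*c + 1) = -I*c^4 + 8*c^3 + 7*I*c^3 - 56*c^2 - 5*I*c^2 + 96*c - 49*I*c + 84*I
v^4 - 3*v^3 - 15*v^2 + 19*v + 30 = (v - 5)*(v - 2)*(v + 1)*(v + 3)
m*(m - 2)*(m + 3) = m^3 + m^2 - 6*m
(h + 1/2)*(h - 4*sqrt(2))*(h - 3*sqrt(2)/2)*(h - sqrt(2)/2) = h^4 - 6*sqrt(2)*h^3 + h^3/2 - 3*sqrt(2)*h^2 + 35*h^2/2 - 6*sqrt(2)*h + 35*h/4 - 3*sqrt(2)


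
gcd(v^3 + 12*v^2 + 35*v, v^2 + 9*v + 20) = v + 5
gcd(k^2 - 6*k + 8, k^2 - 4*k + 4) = k - 2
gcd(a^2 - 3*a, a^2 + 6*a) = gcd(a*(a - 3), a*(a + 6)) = a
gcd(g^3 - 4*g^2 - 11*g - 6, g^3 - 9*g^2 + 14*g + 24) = g^2 - 5*g - 6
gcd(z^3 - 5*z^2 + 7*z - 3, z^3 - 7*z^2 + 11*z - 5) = z^2 - 2*z + 1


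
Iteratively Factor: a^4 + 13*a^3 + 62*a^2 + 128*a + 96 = (a + 4)*(a^3 + 9*a^2 + 26*a + 24) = (a + 3)*(a + 4)*(a^2 + 6*a + 8) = (a + 3)*(a + 4)^2*(a + 2)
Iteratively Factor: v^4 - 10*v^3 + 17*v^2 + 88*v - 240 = (v - 4)*(v^3 - 6*v^2 - 7*v + 60) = (v - 5)*(v - 4)*(v^2 - v - 12) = (v - 5)*(v - 4)^2*(v + 3)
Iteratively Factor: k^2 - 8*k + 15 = (k - 3)*(k - 5)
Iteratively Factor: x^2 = (x)*(x)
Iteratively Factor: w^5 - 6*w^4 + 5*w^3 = (w - 1)*(w^4 - 5*w^3) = w*(w - 1)*(w^3 - 5*w^2) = w^2*(w - 1)*(w^2 - 5*w) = w^3*(w - 1)*(w - 5)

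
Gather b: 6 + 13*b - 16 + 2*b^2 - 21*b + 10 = 2*b^2 - 8*b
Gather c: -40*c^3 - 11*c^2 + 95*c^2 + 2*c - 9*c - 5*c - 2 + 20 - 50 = -40*c^3 + 84*c^2 - 12*c - 32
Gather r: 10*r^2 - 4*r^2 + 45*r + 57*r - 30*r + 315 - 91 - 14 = 6*r^2 + 72*r + 210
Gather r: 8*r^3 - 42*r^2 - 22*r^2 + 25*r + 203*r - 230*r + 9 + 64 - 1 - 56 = 8*r^3 - 64*r^2 - 2*r + 16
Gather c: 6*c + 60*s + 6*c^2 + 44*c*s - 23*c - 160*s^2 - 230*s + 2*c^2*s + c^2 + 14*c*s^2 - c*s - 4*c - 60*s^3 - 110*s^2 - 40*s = c^2*(2*s + 7) + c*(14*s^2 + 43*s - 21) - 60*s^3 - 270*s^2 - 210*s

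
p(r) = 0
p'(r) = 0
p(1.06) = 0.00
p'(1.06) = 0.00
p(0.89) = 0.00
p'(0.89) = 0.00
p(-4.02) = 0.00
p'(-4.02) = 0.00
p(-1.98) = 0.00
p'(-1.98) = 0.00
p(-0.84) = 0.00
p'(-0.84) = 0.00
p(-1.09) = 0.00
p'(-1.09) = 0.00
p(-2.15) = 0.00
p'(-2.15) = 0.00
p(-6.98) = 0.00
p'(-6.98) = 0.00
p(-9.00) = 0.00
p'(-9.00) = 0.00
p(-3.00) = 0.00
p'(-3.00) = 0.00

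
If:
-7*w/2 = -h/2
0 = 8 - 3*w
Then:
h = 56/3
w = 8/3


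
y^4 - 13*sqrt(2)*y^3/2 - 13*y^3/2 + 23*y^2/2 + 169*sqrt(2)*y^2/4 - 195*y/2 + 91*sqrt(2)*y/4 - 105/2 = (y - 7)*(y + 1/2)*(y - 5*sqrt(2))*(y - 3*sqrt(2)/2)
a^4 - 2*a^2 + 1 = (a - 1)^2*(a + 1)^2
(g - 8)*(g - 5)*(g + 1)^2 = g^4 - 11*g^3 + 15*g^2 + 67*g + 40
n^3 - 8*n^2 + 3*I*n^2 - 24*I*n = n*(n - 8)*(n + 3*I)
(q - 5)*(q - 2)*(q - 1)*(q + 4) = q^4 - 4*q^3 - 15*q^2 + 58*q - 40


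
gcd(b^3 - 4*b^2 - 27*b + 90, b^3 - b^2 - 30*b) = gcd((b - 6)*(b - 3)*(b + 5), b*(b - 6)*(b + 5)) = b^2 - b - 30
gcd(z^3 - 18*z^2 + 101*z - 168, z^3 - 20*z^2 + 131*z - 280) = z^2 - 15*z + 56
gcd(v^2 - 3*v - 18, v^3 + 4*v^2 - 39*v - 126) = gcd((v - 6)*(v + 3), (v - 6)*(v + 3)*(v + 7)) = v^2 - 3*v - 18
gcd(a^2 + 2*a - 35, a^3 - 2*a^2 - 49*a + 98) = a + 7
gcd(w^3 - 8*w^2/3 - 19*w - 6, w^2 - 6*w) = w - 6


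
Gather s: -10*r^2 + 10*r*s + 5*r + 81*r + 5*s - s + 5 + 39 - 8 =-10*r^2 + 86*r + s*(10*r + 4) + 36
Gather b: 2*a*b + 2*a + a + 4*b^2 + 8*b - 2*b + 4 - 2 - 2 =3*a + 4*b^2 + b*(2*a + 6)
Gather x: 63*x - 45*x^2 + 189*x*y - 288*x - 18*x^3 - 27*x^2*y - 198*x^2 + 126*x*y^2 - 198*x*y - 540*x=-18*x^3 + x^2*(-27*y - 243) + x*(126*y^2 - 9*y - 765)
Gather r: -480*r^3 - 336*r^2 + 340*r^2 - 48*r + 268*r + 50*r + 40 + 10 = -480*r^3 + 4*r^2 + 270*r + 50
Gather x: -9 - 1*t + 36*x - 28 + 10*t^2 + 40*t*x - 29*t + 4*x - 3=10*t^2 - 30*t + x*(40*t + 40) - 40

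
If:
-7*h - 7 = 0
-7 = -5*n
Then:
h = -1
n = 7/5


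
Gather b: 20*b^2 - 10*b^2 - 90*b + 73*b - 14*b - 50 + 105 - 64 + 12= 10*b^2 - 31*b + 3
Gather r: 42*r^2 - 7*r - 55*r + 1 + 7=42*r^2 - 62*r + 8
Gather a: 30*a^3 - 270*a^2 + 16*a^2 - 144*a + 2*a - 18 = 30*a^3 - 254*a^2 - 142*a - 18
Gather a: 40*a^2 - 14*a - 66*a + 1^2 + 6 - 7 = 40*a^2 - 80*a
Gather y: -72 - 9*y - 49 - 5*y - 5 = -14*y - 126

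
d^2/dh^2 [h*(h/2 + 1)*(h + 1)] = 3*h + 3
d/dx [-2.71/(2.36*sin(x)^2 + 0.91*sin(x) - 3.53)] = (12.7912*sin(x) + 2.4661)*cos(x)/(2.36*sin(x)^2 + 0.91*sin(x) - 3.53)^2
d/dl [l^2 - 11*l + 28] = 2*l - 11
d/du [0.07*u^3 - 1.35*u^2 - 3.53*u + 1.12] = 0.21*u^2 - 2.7*u - 3.53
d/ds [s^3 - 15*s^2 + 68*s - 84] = 3*s^2 - 30*s + 68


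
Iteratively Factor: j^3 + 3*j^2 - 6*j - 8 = (j + 4)*(j^2 - j - 2) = (j - 2)*(j + 4)*(j + 1)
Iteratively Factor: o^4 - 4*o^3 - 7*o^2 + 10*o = (o + 2)*(o^3 - 6*o^2 + 5*o) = (o - 5)*(o + 2)*(o^2 - o) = o*(o - 5)*(o + 2)*(o - 1)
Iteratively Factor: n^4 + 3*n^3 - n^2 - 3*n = (n - 1)*(n^3 + 4*n^2 + 3*n) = (n - 1)*(n + 3)*(n^2 + n) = n*(n - 1)*(n + 3)*(n + 1)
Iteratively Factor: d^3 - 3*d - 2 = (d + 1)*(d^2 - d - 2) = (d - 2)*(d + 1)*(d + 1)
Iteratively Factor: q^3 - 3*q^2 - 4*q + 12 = (q + 2)*(q^2 - 5*q + 6) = (q - 3)*(q + 2)*(q - 2)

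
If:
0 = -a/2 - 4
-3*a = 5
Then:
No Solution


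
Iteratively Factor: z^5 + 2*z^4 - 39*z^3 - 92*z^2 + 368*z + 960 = (z - 4)*(z^4 + 6*z^3 - 15*z^2 - 152*z - 240) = (z - 4)*(z + 4)*(z^3 + 2*z^2 - 23*z - 60) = (z - 5)*(z - 4)*(z + 4)*(z^2 + 7*z + 12) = (z - 5)*(z - 4)*(z + 4)^2*(z + 3)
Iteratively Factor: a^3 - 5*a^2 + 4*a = (a)*(a^2 - 5*a + 4) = a*(a - 4)*(a - 1)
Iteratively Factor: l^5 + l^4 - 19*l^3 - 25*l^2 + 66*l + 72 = (l + 3)*(l^4 - 2*l^3 - 13*l^2 + 14*l + 24) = (l - 2)*(l + 3)*(l^3 - 13*l - 12) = (l - 4)*(l - 2)*(l + 3)*(l^2 + 4*l + 3) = (l - 4)*(l - 2)*(l + 1)*(l + 3)*(l + 3)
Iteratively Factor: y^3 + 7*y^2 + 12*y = (y)*(y^2 + 7*y + 12) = y*(y + 4)*(y + 3)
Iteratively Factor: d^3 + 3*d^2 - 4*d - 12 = (d - 2)*(d^2 + 5*d + 6) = (d - 2)*(d + 2)*(d + 3)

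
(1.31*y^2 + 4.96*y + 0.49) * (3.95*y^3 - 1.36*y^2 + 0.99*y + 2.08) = 5.1745*y^5 + 17.8104*y^4 - 3.5132*y^3 + 6.9688*y^2 + 10.8019*y + 1.0192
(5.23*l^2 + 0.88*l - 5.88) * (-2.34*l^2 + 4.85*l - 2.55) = -12.2382*l^4 + 23.3063*l^3 + 4.6907*l^2 - 30.762*l + 14.994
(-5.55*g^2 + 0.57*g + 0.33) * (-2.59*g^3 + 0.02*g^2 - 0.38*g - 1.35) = 14.3745*g^5 - 1.5873*g^4 + 1.2657*g^3 + 7.2825*g^2 - 0.8949*g - 0.4455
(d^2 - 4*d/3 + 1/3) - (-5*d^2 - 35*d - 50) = 6*d^2 + 101*d/3 + 151/3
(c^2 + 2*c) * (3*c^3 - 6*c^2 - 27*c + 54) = 3*c^5 - 39*c^3 + 108*c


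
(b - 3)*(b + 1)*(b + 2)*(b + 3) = b^4 + 3*b^3 - 7*b^2 - 27*b - 18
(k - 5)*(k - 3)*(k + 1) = k^3 - 7*k^2 + 7*k + 15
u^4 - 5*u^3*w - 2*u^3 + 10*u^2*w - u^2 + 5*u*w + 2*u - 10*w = (u - 2)*(u - 1)*(u + 1)*(u - 5*w)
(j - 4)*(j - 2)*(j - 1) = j^3 - 7*j^2 + 14*j - 8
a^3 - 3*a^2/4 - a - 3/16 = (a - 3/2)*(a + 1/4)*(a + 1/2)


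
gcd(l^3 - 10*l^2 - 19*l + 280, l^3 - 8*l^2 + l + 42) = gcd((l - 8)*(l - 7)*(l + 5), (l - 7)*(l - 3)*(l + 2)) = l - 7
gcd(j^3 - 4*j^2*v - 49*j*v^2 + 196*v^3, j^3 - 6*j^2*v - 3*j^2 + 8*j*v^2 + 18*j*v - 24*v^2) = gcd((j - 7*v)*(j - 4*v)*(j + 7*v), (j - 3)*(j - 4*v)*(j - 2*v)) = -j + 4*v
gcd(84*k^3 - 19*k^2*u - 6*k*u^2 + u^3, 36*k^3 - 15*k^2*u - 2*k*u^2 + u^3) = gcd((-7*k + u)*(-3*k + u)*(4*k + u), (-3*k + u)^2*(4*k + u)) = -12*k^2 + k*u + u^2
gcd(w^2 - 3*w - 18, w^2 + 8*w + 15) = w + 3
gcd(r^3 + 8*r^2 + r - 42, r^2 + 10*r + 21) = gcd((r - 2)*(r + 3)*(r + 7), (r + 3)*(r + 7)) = r^2 + 10*r + 21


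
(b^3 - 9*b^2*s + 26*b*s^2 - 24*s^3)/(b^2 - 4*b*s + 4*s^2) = (-b^2 + 7*b*s - 12*s^2)/(-b + 2*s)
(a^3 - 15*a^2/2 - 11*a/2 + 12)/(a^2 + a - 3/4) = 2*(a^2 - 9*a + 8)/(2*a - 1)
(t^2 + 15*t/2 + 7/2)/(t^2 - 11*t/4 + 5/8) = 4*(2*t^2 + 15*t + 7)/(8*t^2 - 22*t + 5)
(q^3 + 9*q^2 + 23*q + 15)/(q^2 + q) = q + 8 + 15/q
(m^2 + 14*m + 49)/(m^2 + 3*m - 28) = (m + 7)/(m - 4)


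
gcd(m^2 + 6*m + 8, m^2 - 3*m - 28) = m + 4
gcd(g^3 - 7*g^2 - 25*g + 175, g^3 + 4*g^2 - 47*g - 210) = g^2 - 2*g - 35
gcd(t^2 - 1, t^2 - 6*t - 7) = t + 1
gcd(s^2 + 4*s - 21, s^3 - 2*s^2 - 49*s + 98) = s + 7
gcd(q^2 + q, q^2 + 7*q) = q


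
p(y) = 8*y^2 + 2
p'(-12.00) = -192.00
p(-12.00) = 1154.00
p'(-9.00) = -144.00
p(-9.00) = 650.00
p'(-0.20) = -3.20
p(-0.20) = 2.32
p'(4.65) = 74.40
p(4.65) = 174.98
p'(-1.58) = -25.28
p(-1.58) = 21.97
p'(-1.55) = -24.80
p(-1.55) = 21.22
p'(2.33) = 37.28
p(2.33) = 45.43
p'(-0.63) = -10.08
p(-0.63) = 5.18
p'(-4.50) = -72.00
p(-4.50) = 164.00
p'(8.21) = 131.36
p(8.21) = 541.23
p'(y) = 16*y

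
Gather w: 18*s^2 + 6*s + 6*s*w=18*s^2 + 6*s*w + 6*s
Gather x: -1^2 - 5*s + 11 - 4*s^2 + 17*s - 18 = -4*s^2 + 12*s - 8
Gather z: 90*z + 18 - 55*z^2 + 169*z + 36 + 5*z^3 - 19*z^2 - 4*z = 5*z^3 - 74*z^2 + 255*z + 54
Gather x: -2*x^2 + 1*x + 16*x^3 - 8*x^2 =16*x^3 - 10*x^2 + x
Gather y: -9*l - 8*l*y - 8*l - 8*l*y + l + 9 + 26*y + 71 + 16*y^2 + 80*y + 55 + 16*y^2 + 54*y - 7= -16*l + 32*y^2 + y*(160 - 16*l) + 128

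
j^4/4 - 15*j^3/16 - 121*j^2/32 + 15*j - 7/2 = (j/4 + 1)*(j - 4)*(j - 7/2)*(j - 1/4)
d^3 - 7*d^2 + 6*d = d*(d - 6)*(d - 1)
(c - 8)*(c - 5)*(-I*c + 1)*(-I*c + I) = -c^4 + 14*c^3 - I*c^3 - 53*c^2 + 14*I*c^2 + 40*c - 53*I*c + 40*I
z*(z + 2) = z^2 + 2*z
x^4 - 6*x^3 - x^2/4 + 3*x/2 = x*(x - 6)*(x - 1/2)*(x + 1/2)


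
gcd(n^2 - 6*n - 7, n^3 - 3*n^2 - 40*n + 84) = n - 7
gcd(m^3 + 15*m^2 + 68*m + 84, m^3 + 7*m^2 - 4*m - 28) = m^2 + 9*m + 14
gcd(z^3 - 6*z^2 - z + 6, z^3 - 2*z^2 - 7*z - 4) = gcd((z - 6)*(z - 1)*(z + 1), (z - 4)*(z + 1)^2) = z + 1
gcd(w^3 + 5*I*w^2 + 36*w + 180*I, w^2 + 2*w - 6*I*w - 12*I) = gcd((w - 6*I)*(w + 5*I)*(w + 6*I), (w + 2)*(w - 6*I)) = w - 6*I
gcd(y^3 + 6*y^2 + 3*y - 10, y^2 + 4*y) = 1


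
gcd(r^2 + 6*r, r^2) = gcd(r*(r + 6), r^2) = r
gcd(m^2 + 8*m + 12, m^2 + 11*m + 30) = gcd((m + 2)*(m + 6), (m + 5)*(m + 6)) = m + 6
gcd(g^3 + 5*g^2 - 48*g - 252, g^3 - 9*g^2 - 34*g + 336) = g^2 - g - 42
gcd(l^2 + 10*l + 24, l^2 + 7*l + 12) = l + 4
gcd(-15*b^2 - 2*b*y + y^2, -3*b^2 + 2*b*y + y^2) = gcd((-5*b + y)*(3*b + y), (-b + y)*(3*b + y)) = 3*b + y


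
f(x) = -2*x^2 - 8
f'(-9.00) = 36.00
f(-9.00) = -170.00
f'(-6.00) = 24.00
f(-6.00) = -80.00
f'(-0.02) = 0.08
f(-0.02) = -8.00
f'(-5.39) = 21.56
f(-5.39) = -66.10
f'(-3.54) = 14.16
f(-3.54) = -33.06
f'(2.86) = -11.44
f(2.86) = -24.36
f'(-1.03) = 4.12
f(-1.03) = -10.12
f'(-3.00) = 12.00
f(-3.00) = -26.00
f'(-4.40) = 17.60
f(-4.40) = -46.72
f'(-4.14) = 16.56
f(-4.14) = -42.28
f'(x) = -4*x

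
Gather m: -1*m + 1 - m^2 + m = 1 - m^2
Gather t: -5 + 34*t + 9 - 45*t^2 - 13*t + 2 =-45*t^2 + 21*t + 6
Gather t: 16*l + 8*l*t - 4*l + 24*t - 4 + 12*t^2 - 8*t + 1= 12*l + 12*t^2 + t*(8*l + 16) - 3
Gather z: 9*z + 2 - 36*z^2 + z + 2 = -36*z^2 + 10*z + 4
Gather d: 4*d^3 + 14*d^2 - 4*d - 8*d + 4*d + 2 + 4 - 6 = 4*d^3 + 14*d^2 - 8*d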